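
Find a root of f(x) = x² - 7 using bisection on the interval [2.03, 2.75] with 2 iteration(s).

f(x) = x² - 7
Initial interval: [2.03, 2.75]

Iteration 1:
  c_1 = (2.030000 + 2.750000)/2 = 2.390000
  f(c_1) = f(2.390000) = -1.287900
  f(a) × f(c) ≥ 0, new interval: [2.390000, 2.750000]
Iteration 2:
  c_2 = (2.390000 + 2.750000)/2 = 2.570000
  f(c_2) = f(2.570000) = -0.395100
  f(a) × f(c) ≥ 0, new interval: [2.570000, 2.750000]

After 2 iteration(s), the approximation is c_2 = 2.570000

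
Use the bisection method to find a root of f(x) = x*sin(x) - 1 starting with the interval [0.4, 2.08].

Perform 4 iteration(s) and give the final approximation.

f(x) = x*sin(x) - 1
Initial interval: [0.4, 2.08]

Iteration 1:
  c_1 = (0.400000 + 2.080000)/2 = 1.240000
  f(c_1) = f(1.240000) = 0.172772
  f(a) × f(c) < 0, new interval: [0.400000, 1.240000]
Iteration 2:
  c_2 = (0.400000 + 1.240000)/2 = 0.820000
  f(c_2) = f(0.820000) = -0.400460
  f(a) × f(c) ≥ 0, new interval: [0.820000, 1.240000]
Iteration 3:
  c_3 = (0.820000 + 1.240000)/2 = 1.030000
  f(c_3) = f(1.030000) = -0.116982
  f(a) × f(c) ≥ 0, new interval: [1.030000, 1.240000]
Iteration 4:
  c_4 = (1.030000 + 1.240000)/2 = 1.135000
  f(c_4) = f(1.135000) = 0.028916
  f(a) × f(c) < 0, new interval: [1.030000, 1.135000]

After 4 iteration(s), the approximation is c_4 = 1.135000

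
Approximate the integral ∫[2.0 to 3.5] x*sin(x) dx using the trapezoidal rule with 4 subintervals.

f(x) = x*sin(x)
a = 2.0, b = 3.5, n = 4
h = (b - a)/n = 0.375000

Trapezoidal rule: (h/2)[f(x₀) + 2f(x₁) + 2f(x₂) + ... + f(xₙ)]

x_0 = 2.0000, f(x_0) = 1.818595, coefficient = 1
x_1 = 2.3750, f(x_1) = 1.647502, coefficient = 2
x_2 = 2.7500, f(x_2) = 1.049568, coefficient = 2
x_3 = 3.1250, f(x_3) = 0.051850, coefficient = 2
x_4 = 3.5000, f(x_4) = -1.227741, coefficient = 1

I ≈ (0.375000/2) × 6.088692 = 1.141630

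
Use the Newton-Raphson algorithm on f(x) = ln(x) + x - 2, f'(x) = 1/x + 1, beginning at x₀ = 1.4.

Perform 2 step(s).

f(x) = ln(x) + x - 2
f'(x) = 1/x + 1
x₀ = 1.4

Newton-Raphson formula: x_{n+1} = x_n - f(x_n)/f'(x_n)

Iteration 1:
  f(1.400000) = -0.263528
  f'(1.400000) = 1.714286
  x_1 = 1.400000 - (-0.263528)/1.714286 = 1.553725
Iteration 2:
  f(1.553725) = -0.005621
  f'(1.553725) = 1.643615
  x_2 = 1.553725 - (-0.005621)/1.643615 = 1.557144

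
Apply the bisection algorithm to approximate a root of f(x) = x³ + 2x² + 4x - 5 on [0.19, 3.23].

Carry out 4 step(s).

f(x) = x³ + 2x² + 4x - 5
Initial interval: [0.19, 3.23]

Iteration 1:
  c_1 = (0.190000 + 3.230000)/2 = 1.710000
  f(c_1) = f(1.710000) = 12.688411
  f(a) × f(c) < 0, new interval: [0.190000, 1.710000]
Iteration 2:
  c_2 = (0.190000 + 1.710000)/2 = 0.950000
  f(c_2) = f(0.950000) = 1.462375
  f(a) × f(c) < 0, new interval: [0.190000, 0.950000]
Iteration 3:
  c_3 = (0.190000 + 0.950000)/2 = 0.570000
  f(c_3) = f(0.570000) = -1.885007
  f(a) × f(c) ≥ 0, new interval: [0.570000, 0.950000]
Iteration 4:
  c_4 = (0.570000 + 0.950000)/2 = 0.760000
  f(c_4) = f(0.760000) = -0.365824
  f(a) × f(c) ≥ 0, new interval: [0.760000, 0.950000]

After 4 iteration(s), the approximation is c_4 = 0.760000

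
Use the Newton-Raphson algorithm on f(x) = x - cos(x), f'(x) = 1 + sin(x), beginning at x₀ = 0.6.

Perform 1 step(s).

f(x) = x - cos(x)
f'(x) = 1 + sin(x)
x₀ = 0.6

Newton-Raphson formula: x_{n+1} = x_n - f(x_n)/f'(x_n)

Iteration 1:
  f(0.600000) = -0.225336
  f'(0.600000) = 1.564642
  x_1 = 0.600000 - (-0.225336)/1.564642 = 0.744017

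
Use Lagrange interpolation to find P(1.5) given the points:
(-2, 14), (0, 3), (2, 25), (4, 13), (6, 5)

Lagrange interpolation formula:
P(x) = Σ yᵢ × Lᵢ(x)
where Lᵢ(x) = Π_{j≠i} (x - xⱼ)/(xᵢ - xⱼ)

L_0(1.5) = (1.5 - 0)/(-2 - 0) × (1.5 - 2)/(-2 - 2) × (1.5 - 4)/(-2 - 4) × (1.5 - 6)/(-2 - 6) = -0.021973
L_1(1.5) = (1.5 - (-2))/(0 - (-2)) × (1.5 - 2)/(0 - 2) × (1.5 - 4)/(0 - 4) × (1.5 - 6)/(0 - 6) = 0.205078
L_2(1.5) = (1.5 - (-2))/(2 - (-2)) × (1.5 - 0)/(2 - 0) × (1.5 - 4)/(2 - 4) × (1.5 - 6)/(2 - 6) = 0.922852
L_3(1.5) = (1.5 - (-2))/(4 - (-2)) × (1.5 - 0)/(4 - 0) × (1.5 - 2)/(4 - 2) × (1.5 - 6)/(4 - 6) = -0.123047
L_4(1.5) = (1.5 - (-2))/(6 - (-2)) × (1.5 - 0)/(6 - 0) × (1.5 - 2)/(6 - 2) × (1.5 - 4)/(6 - 4) = 0.017090

P(1.5) = 14×L_0(1.5) + 3×L_1(1.5) + 25×L_2(1.5) + 13×L_3(1.5) + 5×L_4(1.5)
P(1.5) = 21.864746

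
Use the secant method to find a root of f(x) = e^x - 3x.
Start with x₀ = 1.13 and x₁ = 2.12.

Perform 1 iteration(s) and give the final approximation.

f(x) = e^x - 3x
x₀ = 1.13, x₁ = 2.12

Secant formula: x_{n+1} = x_n - f(x_n)(x_n - x_{n-1})/(f(x_n) - f(x_{n-1}))

Iteration 1:
  f(1.130000) = -0.294343
  f(2.120000) = 1.971137
  x_2 = 2.120000 - 1.971137×(2.120000 - 1.130000)/(1.971137 - (-0.294343))
       = 1.258626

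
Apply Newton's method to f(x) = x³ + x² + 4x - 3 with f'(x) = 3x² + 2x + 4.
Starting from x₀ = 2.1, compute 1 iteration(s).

f(x) = x³ + x² + 4x - 3
f'(x) = 3x² + 2x + 4
x₀ = 2.1

Newton-Raphson formula: x_{n+1} = x_n - f(x_n)/f'(x_n)

Iteration 1:
  f(2.100000) = 19.071000
  f'(2.100000) = 21.430000
  x_1 = 2.100000 - 19.071000/21.430000 = 1.210079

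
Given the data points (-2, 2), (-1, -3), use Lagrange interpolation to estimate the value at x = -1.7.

Lagrange interpolation formula:
P(x) = Σ yᵢ × Lᵢ(x)
where Lᵢ(x) = Π_{j≠i} (x - xⱼ)/(xᵢ - xⱼ)

L_0(-1.7) = (-1.7 - (-1))/(-2 - (-1)) = 0.700000
L_1(-1.7) = (-1.7 - (-2))/(-1 - (-2)) = 0.300000

P(-1.7) = 2×L_0(-1.7) + (-3)×L_1(-1.7)
P(-1.7) = 0.500000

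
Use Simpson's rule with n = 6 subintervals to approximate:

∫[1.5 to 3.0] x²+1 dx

f(x) = x²+1
a = 1.5, b = 3.0, n = 6
h = (b - a)/n = 0.250000

Simpson's rule: (h/3)[f(x₀) + 4f(x₁) + 2f(x₂) + ... + f(xₙ)]

x_0 = 1.5000, f(x_0) = 3.250000, coefficient = 1
x_1 = 1.7500, f(x_1) = 4.062500, coefficient = 4
x_2 = 2.0000, f(x_2) = 5.000000, coefficient = 2
x_3 = 2.2500, f(x_3) = 6.062500, coefficient = 4
x_4 = 2.5000, f(x_4) = 7.250000, coefficient = 2
x_5 = 2.7500, f(x_5) = 8.562500, coefficient = 4
x_6 = 3.0000, f(x_6) = 10.000000, coefficient = 1

I ≈ (0.250000/3) × 112.500000 = 9.375000
Exact value: 9.375000
Error: 0.000000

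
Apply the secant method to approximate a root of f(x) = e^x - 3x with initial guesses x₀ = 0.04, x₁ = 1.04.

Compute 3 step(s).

f(x) = e^x - 3x
x₀ = 0.04, x₁ = 1.04

Secant formula: x_{n+1} = x_n - f(x_n)(x_n - x_{n-1})/(f(x_n) - f(x_{n-1}))

Iteration 1:
  f(0.040000) = 0.920811
  f(1.040000) = -0.290783
  x_2 = 1.040000 - (-0.290783)×(1.040000 - 0.040000)/(-0.290783 - 0.920811)
       = 0.800000
Iteration 2:
  f(1.040000) = -0.290783
  f(0.800000) = -0.174459
  x_3 = 0.800000 - (-0.174459)×(0.800000 - 1.040000)/(-0.174459 - (-0.290783))
       = 0.440056
Iteration 3:
  f(0.800000) = -0.174459
  f(0.440056) = 0.232626
  x_4 = 0.440056 - 0.232626×(0.440056 - 0.800000)/(0.232626 - (-0.174459))
       = 0.645744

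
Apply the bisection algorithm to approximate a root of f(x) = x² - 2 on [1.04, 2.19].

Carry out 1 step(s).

f(x) = x² - 2
Initial interval: [1.04, 2.19]

Iteration 1:
  c_1 = (1.040000 + 2.190000)/2 = 1.615000
  f(c_1) = f(1.615000) = 0.608225
  f(a) × f(c) < 0, new interval: [1.040000, 1.615000]

After 1 iteration(s), the approximation is c_1 = 1.615000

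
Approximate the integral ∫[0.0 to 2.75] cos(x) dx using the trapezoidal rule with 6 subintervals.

f(x) = cos(x)
a = 0.0, b = 2.75, n = 6
h = (b - a)/n = 0.458333

Trapezoidal rule: (h/2)[f(x₀) + 2f(x₁) + 2f(x₂) + ... + f(xₙ)]

x_0 = 0.0000, f(x_0) = 1.000000, coefficient = 1
x_1 = 0.4583, f(x_1) = 0.896791, coefficient = 2
x_2 = 0.9167, f(x_2) = 0.608469, coefficient = 2
x_3 = 1.3750, f(x_3) = 0.194548, coefficient = 2
x_4 = 1.8333, f(x_4) = -0.259531, coefficient = 2
x_5 = 2.2917, f(x_5) = -0.660039, coefficient = 2
x_6 = 2.7500, f(x_6) = -0.924302, coefficient = 1

I ≈ (0.458333/2) × 1.636173 = 0.374956
Exact value: 0.381661
Error: 0.006705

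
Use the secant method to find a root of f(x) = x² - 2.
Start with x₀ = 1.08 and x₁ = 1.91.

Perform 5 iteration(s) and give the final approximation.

f(x) = x² - 2
x₀ = 1.08, x₁ = 1.91

Secant formula: x_{n+1} = x_n - f(x_n)(x_n - x_{n-1})/(f(x_n) - f(x_{n-1}))

Iteration 1:
  f(1.080000) = -0.833600
  f(1.910000) = 1.648100
  x_2 = 1.910000 - 1.648100×(1.910000 - 1.080000)/(1.648100 - (-0.833600))
       = 1.358796
Iteration 2:
  f(1.910000) = 1.648100
  f(1.358796) = -0.153673
  x_3 = 1.358796 - (-0.153673)×(1.358796 - 1.910000)/(-0.153673 - 1.648100)
       = 1.405808
Iteration 3:
  f(1.358796) = -0.153673
  f(1.405808) = -0.023703
  x_4 = 1.405808 - (-0.023703)×(1.405808 - 1.358796)/(-0.023703 - (-0.153673))
       = 1.414382
Iteration 4:
  f(1.405808) = -0.023703
  f(1.414382) = 0.000477
  x_5 = 1.414382 - 0.000477×(1.414382 - 1.405808)/(0.000477 - (-0.023703))
       = 1.414213
Iteration 5:
  f(1.414382) = 0.000477
  f(1.414213) = -0.000001
  x_6 = 1.414213 - (-0.000001)×(1.414213 - 1.414382)/(-0.000001 - 0.000477)
       = 1.414214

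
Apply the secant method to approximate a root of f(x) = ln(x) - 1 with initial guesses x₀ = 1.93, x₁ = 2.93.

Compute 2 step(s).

f(x) = ln(x) - 1
x₀ = 1.93, x₁ = 2.93

Secant formula: x_{n+1} = x_n - f(x_n)(x_n - x_{n-1})/(f(x_n) - f(x_{n-1}))

Iteration 1:
  f(1.930000) = -0.342480
  f(2.930000) = 0.075002
  x_2 = 2.930000 - 0.075002×(2.930000 - 1.930000)/(0.075002 - (-0.342480))
       = 2.750346
Iteration 2:
  f(2.930000) = 0.075002
  f(2.750346) = 0.011727
  x_3 = 2.750346 - 0.011727×(2.750346 - 2.930000)/(0.011727 - 0.075002)
       = 2.717051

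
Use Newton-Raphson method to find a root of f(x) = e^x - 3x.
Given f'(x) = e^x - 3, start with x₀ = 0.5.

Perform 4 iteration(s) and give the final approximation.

f(x) = e^x - 3x
f'(x) = e^x - 3
x₀ = 0.5

Newton-Raphson formula: x_{n+1} = x_n - f(x_n)/f'(x_n)

Iteration 1:
  f(0.500000) = 0.148721
  f'(0.500000) = -1.351279
  x_1 = 0.500000 - 0.148721/(-1.351279) = 0.610060
Iteration 2:
  f(0.610060) = 0.010362
  f'(0.610060) = -1.159459
  x_2 = 0.610060 - 0.010362/(-1.159459) = 0.618997
Iteration 3:
  f(0.618997) = 0.000074
  f'(0.618997) = -1.142936
  x_3 = 0.618997 - 0.000074/(-1.142936) = 0.619061
Iteration 4:
  f(0.619061) = 0.000000
  f'(0.619061) = -1.142816
  x_4 = 0.619061 - 0.000000/(-1.142816) = 0.619061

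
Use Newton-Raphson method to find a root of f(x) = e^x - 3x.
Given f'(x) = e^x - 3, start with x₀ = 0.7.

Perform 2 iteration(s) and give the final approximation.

f(x) = e^x - 3x
f'(x) = e^x - 3
x₀ = 0.7

Newton-Raphson formula: x_{n+1} = x_n - f(x_n)/f'(x_n)

Iteration 1:
  f(0.700000) = -0.086247
  f'(0.700000) = -0.986247
  x_1 = 0.700000 - (-0.086247)/(-0.986247) = 0.612550
Iteration 2:
  f(0.612550) = 0.007480
  f'(0.612550) = -1.154869
  x_2 = 0.612550 - 0.007480/(-1.154869) = 0.619027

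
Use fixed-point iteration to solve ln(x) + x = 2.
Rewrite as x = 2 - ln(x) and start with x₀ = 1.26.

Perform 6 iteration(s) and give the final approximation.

Equation: ln(x) + x = 2
Fixed-point form: x = 2 - ln(x)
x₀ = 1.26

x_1 = g(1.260000) = 1.768888
x_2 = g(1.768888) = 1.429649
x_3 = g(1.429649) = 1.642571
x_4 = g(1.642571) = 1.503737
x_5 = g(1.503737) = 1.592047
x_6 = g(1.592047) = 1.534980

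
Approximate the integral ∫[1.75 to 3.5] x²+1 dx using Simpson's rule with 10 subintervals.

f(x) = x²+1
a = 1.75, b = 3.5, n = 10
h = (b - a)/n = 0.175000

Simpson's rule: (h/3)[f(x₀) + 4f(x₁) + 2f(x₂) + ... + f(xₙ)]

x_0 = 1.7500, f(x_0) = 4.062500, coefficient = 1
x_1 = 1.9250, f(x_1) = 4.705625, coefficient = 4
x_2 = 2.1000, f(x_2) = 5.410000, coefficient = 2
x_3 = 2.2750, f(x_3) = 6.175625, coefficient = 4
x_4 = 2.4500, f(x_4) = 7.002500, coefficient = 2
x_5 = 2.6250, f(x_5) = 7.890625, coefficient = 4
x_6 = 2.8000, f(x_6) = 8.840000, coefficient = 2
x_7 = 2.9750, f(x_7) = 9.850625, coefficient = 4
x_8 = 3.1500, f(x_8) = 10.922500, coefficient = 2
x_9 = 3.3250, f(x_9) = 12.055625, coefficient = 4
x_10 = 3.5000, f(x_10) = 13.250000, coefficient = 1

I ≈ (0.175000/3) × 244.375000 = 14.255208
Exact value: 14.255208
Error: 0.000000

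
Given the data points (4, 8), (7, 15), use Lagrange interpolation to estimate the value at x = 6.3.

Lagrange interpolation formula:
P(x) = Σ yᵢ × Lᵢ(x)
where Lᵢ(x) = Π_{j≠i} (x - xⱼ)/(xᵢ - xⱼ)

L_0(6.3) = (6.3 - 7)/(4 - 7) = 0.233333
L_1(6.3) = (6.3 - 4)/(7 - 4) = 0.766667

P(6.3) = 8×L_0(6.3) + 15×L_1(6.3)
P(6.3) = 13.366667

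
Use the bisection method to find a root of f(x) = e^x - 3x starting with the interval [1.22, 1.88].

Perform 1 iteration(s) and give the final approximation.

f(x) = e^x - 3x
Initial interval: [1.22, 1.88]

Iteration 1:
  c_1 = (1.220000 + 1.880000)/2 = 1.550000
  f(c_1) = f(1.550000) = 0.061470
  f(a) × f(c) < 0, new interval: [1.220000, 1.550000]

After 1 iteration(s), the approximation is c_1 = 1.550000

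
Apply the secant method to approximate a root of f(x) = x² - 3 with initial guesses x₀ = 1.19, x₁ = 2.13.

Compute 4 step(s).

f(x) = x² - 3
x₀ = 1.19, x₁ = 2.13

Secant formula: x_{n+1} = x_n - f(x_n)(x_n - x_{n-1})/(f(x_n) - f(x_{n-1}))

Iteration 1:
  f(1.190000) = -1.583900
  f(2.130000) = 1.536900
  x_2 = 2.130000 - 1.536900×(2.130000 - 1.190000)/(1.536900 - (-1.583900))
       = 1.667078
Iteration 2:
  f(2.130000) = 1.536900
  f(1.667078) = -0.220850
  x_3 = 1.667078 - (-0.220850)×(1.667078 - 2.130000)/(-0.220850 - 1.536900)
       = 1.725241
Iteration 3:
  f(1.667078) = -0.220850
  f(1.725241) = -0.023542
  x_4 = 1.725241 - (-0.023542)×(1.725241 - 1.667078)/(-0.023542 - (-0.220850))
       = 1.732181
Iteration 4:
  f(1.725241) = -0.023542
  f(1.732181) = 0.000452
  x_5 = 1.732181 - 0.000452×(1.732181 - 1.725241)/(0.000452 - (-0.023542))
       = 1.732051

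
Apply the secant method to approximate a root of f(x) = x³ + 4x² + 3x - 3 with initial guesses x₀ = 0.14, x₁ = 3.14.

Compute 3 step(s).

f(x) = x³ + 4x² + 3x - 3
x₀ = 0.14, x₁ = 3.14

Secant formula: x_{n+1} = x_n - f(x_n)(x_n - x_{n-1})/(f(x_n) - f(x_{n-1}))

Iteration 1:
  f(0.140000) = -2.498856
  f(3.140000) = 76.817544
  x_2 = 3.140000 - 76.817544×(3.140000 - 0.140000)/(76.817544 - (-2.498856))
       = 0.234515
Iteration 2:
  f(3.140000) = 76.817544
  f(0.234515) = -2.063570
  x_3 = 0.234515 - (-2.063570)×(0.234515 - 3.140000)/(-2.063570 - 76.817544)
       = 0.310524
Iteration 3:
  f(0.234515) = -2.063570
  f(0.310524) = -1.652787
  x_4 = 0.310524 - (-1.652787)×(0.310524 - 0.234515)/(-1.652787 - (-2.063570))
       = 0.616346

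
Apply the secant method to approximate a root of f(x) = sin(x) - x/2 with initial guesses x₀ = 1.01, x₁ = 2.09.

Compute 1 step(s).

f(x) = sin(x) - x/2
x₀ = 1.01, x₁ = 2.09

Secant formula: x_{n+1} = x_n - f(x_n)(x_n - x_{n-1})/(f(x_n) - f(x_{n-1}))

Iteration 1:
  f(1.010000) = 0.341832
  f(2.090000) = -0.176785
  x_2 = 2.090000 - (-0.176785)×(2.090000 - 1.010000)/(-0.176785 - 0.341832)
       = 1.721851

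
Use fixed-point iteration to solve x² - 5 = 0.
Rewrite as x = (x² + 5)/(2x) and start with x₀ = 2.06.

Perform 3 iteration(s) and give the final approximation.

Equation: x² - 5 = 0
Fixed-point form: x = (x² + 5)/(2x)
x₀ = 2.06

x_1 = g(2.060000) = 2.243592
x_2 = g(2.243592) = 2.236081
x_3 = g(2.236081) = 2.236068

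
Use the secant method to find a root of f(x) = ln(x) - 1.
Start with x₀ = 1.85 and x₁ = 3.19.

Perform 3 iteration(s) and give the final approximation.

f(x) = ln(x) - 1
x₀ = 1.85, x₁ = 3.19

Secant formula: x_{n+1} = x_n - f(x_n)(x_n - x_{n-1})/(f(x_n) - f(x_{n-1}))

Iteration 1:
  f(1.850000) = -0.384814
  f(3.190000) = 0.160021
  x_2 = 3.190000 - 0.160021×(3.190000 - 1.850000)/(0.160021 - (-0.384814))
       = 2.796435
Iteration 2:
  f(3.190000) = 0.160021
  f(2.796435) = 0.028345
  x_3 = 2.796435 - 0.028345×(2.796435 - 3.190000)/(0.028345 - 0.160021)
       = 2.711713
Iteration 3:
  f(2.796435) = 0.028345
  f(2.711713) = -0.002419
  x_4 = 2.711713 - (-0.002419)×(2.711713 - 2.796435)/(-0.002419 - 0.028345)
       = 2.718376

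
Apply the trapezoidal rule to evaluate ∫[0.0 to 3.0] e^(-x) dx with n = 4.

f(x) = e^(-x)
a = 0.0, b = 3.0, n = 4
h = (b - a)/n = 0.750000

Trapezoidal rule: (h/2)[f(x₀) + 2f(x₁) + 2f(x₂) + ... + f(xₙ)]

x_0 = 0.0000, f(x_0) = 1.000000, coefficient = 1
x_1 = 0.7500, f(x_1) = 0.472367, coefficient = 2
x_2 = 1.5000, f(x_2) = 0.223130, coefficient = 2
x_3 = 2.2500, f(x_3) = 0.105399, coefficient = 2
x_4 = 3.0000, f(x_4) = 0.049787, coefficient = 1

I ≈ (0.750000/2) × 2.651579 = 0.994342
Exact value: 0.950213
Error: 0.044129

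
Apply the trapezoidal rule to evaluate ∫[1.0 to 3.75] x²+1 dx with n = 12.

f(x) = x²+1
a = 1.0, b = 3.75, n = 12
h = (b - a)/n = 0.229167

Trapezoidal rule: (h/2)[f(x₀) + 2f(x₁) + 2f(x₂) + ... + f(xₙ)]

x_0 = 1.0000, f(x_0) = 2.000000, coefficient = 1
x_1 = 1.2292, f(x_1) = 2.510851, coefficient = 2
x_2 = 1.4583, f(x_2) = 3.126736, coefficient = 2
x_3 = 1.6875, f(x_3) = 3.847656, coefficient = 2
x_4 = 1.9167, f(x_4) = 4.673611, coefficient = 2
x_5 = 2.1458, f(x_5) = 5.604601, coefficient = 2
x_6 = 2.3750, f(x_6) = 6.640625, coefficient = 2
x_7 = 2.6042, f(x_7) = 7.781684, coefficient = 2
x_8 = 2.8333, f(x_8) = 9.027778, coefficient = 2
x_9 = 3.0625, f(x_9) = 10.378906, coefficient = 2
x_10 = 3.2917, f(x_10) = 11.835069, coefficient = 2
x_11 = 3.5208, f(x_11) = 13.396267, coefficient = 2
x_12 = 3.7500, f(x_12) = 15.062500, coefficient = 1

I ≈ (0.229167/2) × 174.710069 = 20.018862
Exact value: 19.994792
Error: 0.024070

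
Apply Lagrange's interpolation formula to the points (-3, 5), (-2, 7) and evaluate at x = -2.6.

Lagrange interpolation formula:
P(x) = Σ yᵢ × Lᵢ(x)
where Lᵢ(x) = Π_{j≠i} (x - xⱼ)/(xᵢ - xⱼ)

L_0(-2.6) = (-2.6 - (-2))/(-3 - (-2)) = 0.600000
L_1(-2.6) = (-2.6 - (-3))/(-2 - (-3)) = 0.400000

P(-2.6) = 5×L_0(-2.6) + 7×L_1(-2.6)
P(-2.6) = 5.800000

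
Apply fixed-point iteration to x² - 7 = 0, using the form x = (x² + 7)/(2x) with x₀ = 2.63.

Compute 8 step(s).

Equation: x² - 7 = 0
Fixed-point form: x = (x² + 7)/(2x)
x₀ = 2.63

x_1 = g(2.630000) = 2.645798
x_2 = g(2.645798) = 2.645751
x_3 = g(2.645751) = 2.645751
x_4 = g(2.645751) = 2.645751
x_5 = g(2.645751) = 2.645751
x_6 = g(2.645751) = 2.645751
x_7 = g(2.645751) = 2.645751
x_8 = g(2.645751) = 2.645751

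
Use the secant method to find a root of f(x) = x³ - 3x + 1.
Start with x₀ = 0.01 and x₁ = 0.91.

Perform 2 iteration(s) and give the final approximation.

f(x) = x³ - 3x + 1
x₀ = 0.01, x₁ = 0.91

Secant formula: x_{n+1} = x_n - f(x_n)(x_n - x_{n-1})/(f(x_n) - f(x_{n-1}))

Iteration 1:
  f(0.010000) = 0.970001
  f(0.910000) = -0.976429
  x_2 = 0.910000 - (-0.976429)×(0.910000 - 0.010000)/(-0.976429 - 0.970001)
       = 0.458514
Iteration 2:
  f(0.910000) = -0.976429
  f(0.458514) = -0.279146
  x_3 = 0.458514 - (-0.279146)×(0.458514 - 0.910000)/(-0.279146 - (-0.976429))
       = 0.277769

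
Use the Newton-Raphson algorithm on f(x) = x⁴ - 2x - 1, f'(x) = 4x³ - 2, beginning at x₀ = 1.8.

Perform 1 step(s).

f(x) = x⁴ - 2x - 1
f'(x) = 4x³ - 2
x₀ = 1.8

Newton-Raphson formula: x_{n+1} = x_n - f(x_n)/f'(x_n)

Iteration 1:
  f(1.800000) = 5.897600
  f'(1.800000) = 21.328000
  x_1 = 1.800000 - 5.897600/21.328000 = 1.523481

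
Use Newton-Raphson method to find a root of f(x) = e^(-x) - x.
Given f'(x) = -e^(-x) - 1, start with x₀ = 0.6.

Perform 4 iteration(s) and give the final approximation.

f(x) = e^(-x) - x
f'(x) = -e^(-x) - 1
x₀ = 0.6

Newton-Raphson formula: x_{n+1} = x_n - f(x_n)/f'(x_n)

Iteration 1:
  f(0.600000) = -0.051188
  f'(0.600000) = -1.548812
  x_1 = 0.600000 - (-0.051188)/(-1.548812) = 0.566950
Iteration 2:
  f(0.566950) = 0.000303
  f'(0.566950) = -1.567253
  x_2 = 0.566950 - 0.000303/(-1.567253) = 0.567143
Iteration 3:
  f(0.567143) = 0.000000
  f'(0.567143) = -1.567143
  x_3 = 0.567143 - 0.000000/(-1.567143) = 0.567143
Iteration 4:
  f(0.567143) = 0.000000
  f'(0.567143) = -1.567143
  x_4 = 0.567143 - 0.000000/(-1.567143) = 0.567143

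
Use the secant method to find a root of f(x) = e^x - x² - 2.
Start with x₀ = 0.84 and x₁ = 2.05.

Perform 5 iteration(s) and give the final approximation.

f(x) = e^x - x² - 2
x₀ = 0.84, x₁ = 2.05

Secant formula: x_{n+1} = x_n - f(x_n)(x_n - x_{n-1})/(f(x_n) - f(x_{n-1}))

Iteration 1:
  f(0.840000) = -0.389233
  f(2.050000) = 1.565401
  x_2 = 2.050000 - 1.565401×(2.050000 - 0.840000)/(1.565401 - (-0.389233))
       = 1.080951
Iteration 2:
  f(2.050000) = 1.565401
  f(1.080951) = -0.220973
  x_3 = 1.080951 - (-0.220973)×(1.080951 - 2.050000)/(-0.220973 - 1.565401)
       = 1.200822
Iteration 3:
  f(1.080951) = -0.220973
  f(1.200822) = -0.119126
  x_4 = 1.200822 - (-0.119126)×(1.200822 - 1.080951)/(-0.119126 - (-0.220973))
       = 1.341029
Iteration 4:
  f(1.200822) = -0.119126
  f(1.341029) = 0.024617
  x_5 = 1.341029 - 0.024617×(1.341029 - 1.200822)/(0.024617 - (-0.119126))
       = 1.317018
Iteration 5:
  f(1.341029) = 0.024617
  f(1.317018) = -0.002261
  x_6 = 1.317018 - (-0.002261)×(1.317018 - 1.341029)/(-0.002261 - 0.024617)
       = 1.319038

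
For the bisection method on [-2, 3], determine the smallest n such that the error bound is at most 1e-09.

We need (b-a)/2^n ≤ 1e-09
(3 - (-2))/2^n ≤ 1e-09
5/2^n ≤ 1e-09
2^n ≥ 5000000000
n ≥ log₂(5000000000) = 32.22
n ≥ 33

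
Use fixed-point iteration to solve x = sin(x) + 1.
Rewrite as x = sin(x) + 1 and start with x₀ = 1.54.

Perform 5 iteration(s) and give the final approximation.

Equation: x = sin(x) + 1
Fixed-point form: x = sin(x) + 1
x₀ = 1.54

x_1 = g(1.540000) = 1.999526
x_2 = g(1.999526) = 1.909495
x_3 = g(1.909495) = 1.943188
x_4 = g(1.943188) = 1.931460
x_5 = g(1.931460) = 1.935663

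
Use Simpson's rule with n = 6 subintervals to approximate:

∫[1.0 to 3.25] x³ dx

f(x) = x³
a = 1.0, b = 3.25, n = 6
h = (b - a)/n = 0.375000

Simpson's rule: (h/3)[f(x₀) + 4f(x₁) + 2f(x₂) + ... + f(xₙ)]

x_0 = 1.0000, f(x_0) = 1.000000, coefficient = 1
x_1 = 1.3750, f(x_1) = 2.599609, coefficient = 4
x_2 = 1.7500, f(x_2) = 5.359375, coefficient = 2
x_3 = 2.1250, f(x_3) = 9.595703, coefficient = 4
x_4 = 2.5000, f(x_4) = 15.625000, coefficient = 2
x_5 = 2.8750, f(x_5) = 23.763672, coefficient = 4
x_6 = 3.2500, f(x_6) = 34.328125, coefficient = 1

I ≈ (0.375000/3) × 221.132812 = 27.641602
Exact value: 27.641602
Error: 0.000000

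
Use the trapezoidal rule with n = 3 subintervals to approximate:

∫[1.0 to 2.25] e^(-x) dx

f(x) = e^(-x)
a = 1.0, b = 2.25, n = 3
h = (b - a)/n = 0.416667

Trapezoidal rule: (h/2)[f(x₀) + 2f(x₁) + 2f(x₂) + ... + f(xₙ)]

x_0 = 1.0000, f(x_0) = 0.367879, coefficient = 1
x_1 = 1.4167, f(x_1) = 0.242521, coefficient = 2
x_2 = 1.8333, f(x_2) = 0.159880, coefficient = 2
x_3 = 2.2500, f(x_3) = 0.105399, coefficient = 1

I ≈ (0.416667/2) × 1.278080 = 0.266267
Exact value: 0.262480
Error: 0.003787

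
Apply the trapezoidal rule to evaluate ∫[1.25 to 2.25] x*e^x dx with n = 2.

f(x) = x*e^x
a = 1.25, b = 2.25, n = 2
h = (b - a)/n = 0.500000

Trapezoidal rule: (h/2)[f(x₀) + 2f(x₁) + 2f(x₂) + ... + f(xₙ)]

x_0 = 1.2500, f(x_0) = 4.362929, coefficient = 1
x_1 = 1.7500, f(x_1) = 10.070555, coefficient = 2
x_2 = 2.2500, f(x_2) = 21.347406, coefficient = 1

I ≈ (0.500000/2) × 45.851444 = 11.462861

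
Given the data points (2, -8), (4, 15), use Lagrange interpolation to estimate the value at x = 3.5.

Lagrange interpolation formula:
P(x) = Σ yᵢ × Lᵢ(x)
where Lᵢ(x) = Π_{j≠i} (x - xⱼ)/(xᵢ - xⱼ)

L_0(3.5) = (3.5 - 4)/(2 - 4) = 0.250000
L_1(3.5) = (3.5 - 2)/(4 - 2) = 0.750000

P(3.5) = (-8)×L_0(3.5) + 15×L_1(3.5)
P(3.5) = 9.250000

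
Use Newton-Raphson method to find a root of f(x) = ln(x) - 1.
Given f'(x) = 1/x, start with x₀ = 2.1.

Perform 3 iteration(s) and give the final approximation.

f(x) = ln(x) - 1
f'(x) = 1/x
x₀ = 2.1

Newton-Raphson formula: x_{n+1} = x_n - f(x_n)/f'(x_n)

Iteration 1:
  f(2.100000) = -0.258063
  f'(2.100000) = 0.476190
  x_1 = 2.100000 - (-0.258063)/0.476190 = 2.641932
Iteration 2:
  f(2.641932) = -0.028490
  f'(2.641932) = 0.378511
  x_2 = 2.641932 - (-0.028490)/0.378511 = 2.717199
Iteration 3:
  f(2.717199) = -0.000398
  f'(2.717199) = 0.368026
  x_3 = 2.717199 - (-0.000398)/0.368026 = 2.718282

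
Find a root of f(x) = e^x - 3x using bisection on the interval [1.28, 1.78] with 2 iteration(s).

f(x) = e^x - 3x
Initial interval: [1.28, 1.78]

Iteration 1:
  c_1 = (1.280000 + 1.780000)/2 = 1.530000
  f(c_1) = f(1.530000) = 0.028177
  f(a) × f(c) < 0, new interval: [1.280000, 1.530000]
Iteration 2:
  c_2 = (1.280000 + 1.530000)/2 = 1.405000
  f(c_2) = f(1.405000) = -0.139473
  f(a) × f(c) ≥ 0, new interval: [1.405000, 1.530000]

After 2 iteration(s), the approximation is c_2 = 1.405000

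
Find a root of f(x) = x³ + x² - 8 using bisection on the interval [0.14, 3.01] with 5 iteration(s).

f(x) = x³ + x² - 8
Initial interval: [0.14, 3.01]

Iteration 1:
  c_1 = (0.140000 + 3.010000)/2 = 1.575000
  f(c_1) = f(1.575000) = -1.612391
  f(a) × f(c) ≥ 0, new interval: [1.575000, 3.010000]
Iteration 2:
  c_2 = (1.575000 + 3.010000)/2 = 2.292500
  f(c_2) = f(2.292500) = 9.303919
  f(a) × f(c) < 0, new interval: [1.575000, 2.292500]
Iteration 3:
  c_3 = (1.575000 + 2.292500)/2 = 1.933750
  f(c_3) = f(1.933750) = 2.970433
  f(a) × f(c) < 0, new interval: [1.575000, 1.933750]
Iteration 4:
  c_4 = (1.575000 + 1.933750)/2 = 1.754375
  f(c_4) = f(1.754375) = 0.477503
  f(a) × f(c) < 0, new interval: [1.575000, 1.754375]
Iteration 5:
  c_5 = (1.575000 + 1.754375)/2 = 1.664687
  f(c_5) = f(1.664687) = -0.615659
  f(a) × f(c) ≥ 0, new interval: [1.664687, 1.754375]

After 5 iteration(s), the approximation is c_5 = 1.664687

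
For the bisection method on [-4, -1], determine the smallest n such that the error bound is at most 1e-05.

We need (b-a)/2^n ≤ 1e-05
(-1 - (-4))/2^n ≤ 1e-05
3/2^n ≤ 1e-05
2^n ≥ 300000
n ≥ log₂(300000) = 18.19
n ≥ 19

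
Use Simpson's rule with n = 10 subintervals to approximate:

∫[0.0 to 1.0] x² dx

f(x) = x²
a = 0.0, b = 1.0, n = 10
h = (b - a)/n = 0.100000

Simpson's rule: (h/3)[f(x₀) + 4f(x₁) + 2f(x₂) + ... + f(xₙ)]

x_0 = 0.0000, f(x_0) = 0.000000, coefficient = 1
x_1 = 0.1000, f(x_1) = 0.010000, coefficient = 4
x_2 = 0.2000, f(x_2) = 0.040000, coefficient = 2
x_3 = 0.3000, f(x_3) = 0.090000, coefficient = 4
x_4 = 0.4000, f(x_4) = 0.160000, coefficient = 2
x_5 = 0.5000, f(x_5) = 0.250000, coefficient = 4
x_6 = 0.6000, f(x_6) = 0.360000, coefficient = 2
x_7 = 0.7000, f(x_7) = 0.490000, coefficient = 4
x_8 = 0.8000, f(x_8) = 0.640000, coefficient = 2
x_9 = 0.9000, f(x_9) = 0.810000, coefficient = 4
x_10 = 1.0000, f(x_10) = 1.000000, coefficient = 1

I ≈ (0.100000/3) × 10.000000 = 0.333333
Exact value: 0.333333
Error: 0.000000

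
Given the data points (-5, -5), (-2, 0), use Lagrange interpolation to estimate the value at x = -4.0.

Lagrange interpolation formula:
P(x) = Σ yᵢ × Lᵢ(x)
where Lᵢ(x) = Π_{j≠i} (x - xⱼ)/(xᵢ - xⱼ)

L_0(-4.0) = (-4.0 - (-2))/(-5 - (-2)) = 0.666667
L_1(-4.0) = (-4.0 - (-5))/(-2 - (-5)) = 0.333333

P(-4.0) = (-5)×L_0(-4.0) + 0×L_1(-4.0)
P(-4.0) = -3.333333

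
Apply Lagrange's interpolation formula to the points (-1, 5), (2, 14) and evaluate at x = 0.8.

Lagrange interpolation formula:
P(x) = Σ yᵢ × Lᵢ(x)
where Lᵢ(x) = Π_{j≠i} (x - xⱼ)/(xᵢ - xⱼ)

L_0(0.8) = (0.8 - 2)/(-1 - 2) = 0.400000
L_1(0.8) = (0.8 - (-1))/(2 - (-1)) = 0.600000

P(0.8) = 5×L_0(0.8) + 14×L_1(0.8)
P(0.8) = 10.400000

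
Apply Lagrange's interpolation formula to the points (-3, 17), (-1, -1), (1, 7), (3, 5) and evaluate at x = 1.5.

Lagrange interpolation formula:
P(x) = Σ yᵢ × Lᵢ(x)
where Lᵢ(x) = Π_{j≠i} (x - xⱼ)/(xᵢ - xⱼ)

L_0(1.5) = (1.5 - (-1))/(-3 - (-1)) × (1.5 - 1)/(-3 - 1) × (1.5 - 3)/(-3 - 3) = 0.039062
L_1(1.5) = (1.5 - (-3))/(-1 - (-3)) × (1.5 - 1)/(-1 - 1) × (1.5 - 3)/(-1 - 3) = -0.210938
L_2(1.5) = (1.5 - (-3))/(1 - (-3)) × (1.5 - (-1))/(1 - (-1)) × (1.5 - 3)/(1 - 3) = 1.054688
L_3(1.5) = (1.5 - (-3))/(3 - (-3)) × (1.5 - (-1))/(3 - (-1)) × (1.5 - 1)/(3 - 1) = 0.117188

P(1.5) = 17×L_0(1.5) + (-1)×L_1(1.5) + 7×L_2(1.5) + 5×L_3(1.5)
P(1.5) = 8.843750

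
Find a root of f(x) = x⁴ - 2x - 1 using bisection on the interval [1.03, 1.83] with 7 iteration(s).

f(x) = x⁴ - 2x - 1
Initial interval: [1.03, 1.83]

Iteration 1:
  c_1 = (1.030000 + 1.830000)/2 = 1.430000
  f(c_1) = f(1.430000) = 0.321616
  f(a) × f(c) < 0, new interval: [1.030000, 1.430000]
Iteration 2:
  c_2 = (1.030000 + 1.430000)/2 = 1.230000
  f(c_2) = f(1.230000) = -1.171134
  f(a) × f(c) ≥ 0, new interval: [1.230000, 1.430000]
Iteration 3:
  c_3 = (1.230000 + 1.430000)/2 = 1.330000
  f(c_3) = f(1.330000) = -0.530993
  f(a) × f(c) ≥ 0, new interval: [1.330000, 1.430000]
Iteration 4:
  c_4 = (1.330000 + 1.430000)/2 = 1.380000
  f(c_4) = f(1.380000) = -0.133261
  f(a) × f(c) ≥ 0, new interval: [1.380000, 1.430000]
Iteration 5:
  c_5 = (1.380000 + 1.430000)/2 = 1.405000
  f(c_5) = f(1.405000) = 0.086775
  f(a) × f(c) < 0, new interval: [1.380000, 1.405000]
Iteration 6:
  c_6 = (1.380000 + 1.405000)/2 = 1.392500
  f(c_6) = f(1.392500) = -0.025061
  f(a) × f(c) ≥ 0, new interval: [1.392500, 1.405000]
Iteration 7:
  c_7 = (1.392500 + 1.405000)/2 = 1.398750
  f(c_7) = f(1.398750) = 0.030398
  f(a) × f(c) < 0, new interval: [1.392500, 1.398750]

After 7 iteration(s), the approximation is c_7 = 1.398750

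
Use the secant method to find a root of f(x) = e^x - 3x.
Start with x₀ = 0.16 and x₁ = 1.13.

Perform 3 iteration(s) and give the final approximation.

f(x) = e^x - 3x
x₀ = 0.16, x₁ = 1.13

Secant formula: x_{n+1} = x_n - f(x_n)(x_n - x_{n-1})/(f(x_n) - f(x_{n-1}))

Iteration 1:
  f(0.160000) = 0.693511
  f(1.130000) = -0.294343
  x_2 = 1.130000 - (-0.294343)×(1.130000 - 0.160000)/(-0.294343 - 0.693511)
       = 0.840976
Iteration 2:
  f(1.130000) = -0.294343
  f(0.840976) = -0.204299
  x_3 = 0.840976 - (-0.204299)×(0.840976 - 1.130000)/(-0.204299 - (-0.294343))
       = 0.185216
Iteration 3:
  f(0.840976) = -0.204299
  f(0.185216) = 0.647831
  x_4 = 0.185216 - 0.647831×(0.185216 - 0.840976)/(0.647831 - (-0.204299))
       = 0.683757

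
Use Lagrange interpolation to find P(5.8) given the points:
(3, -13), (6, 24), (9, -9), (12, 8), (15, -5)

Lagrange interpolation formula:
P(x) = Σ yᵢ × Lᵢ(x)
where Lᵢ(x) = Π_{j≠i} (x - xⱼ)/(xᵢ - xⱼ)

L_0(5.8) = (5.8 - 6)/(3 - 6) × (5.8 - 9)/(3 - 9) × (5.8 - 12)/(3 - 12) × (5.8 - 15)/(3 - 15) = 0.018779
L_1(5.8) = (5.8 - 3)/(6 - 3) × (5.8 - 9)/(6 - 9) × (5.8 - 12)/(6 - 12) × (5.8 - 15)/(6 - 15) = 1.051602
L_2(5.8) = (5.8 - 3)/(9 - 3) × (5.8 - 6)/(9 - 6) × (5.8 - 12)/(9 - 12) × (5.8 - 15)/(9 - 15) = -0.098588
L_3(5.8) = (5.8 - 3)/(12 - 3) × (5.8 - 6)/(12 - 6) × (5.8 - 9)/(12 - 9) × (5.8 - 15)/(12 - 15) = 0.033923
L_4(5.8) = (5.8 - 3)/(15 - 3) × (5.8 - 6)/(15 - 6) × (5.8 - 9)/(15 - 9) × (5.8 - 12)/(15 - 12) = -0.005715

P(5.8) = (-13)×L_0(5.8) + 24×L_1(5.8) + (-9)×L_2(5.8) + 8×L_3(5.8) + (-5)×L_4(5.8)
P(5.8) = 26.181564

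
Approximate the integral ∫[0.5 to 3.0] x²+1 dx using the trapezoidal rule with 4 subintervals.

f(x) = x²+1
a = 0.5, b = 3.0, n = 4
h = (b - a)/n = 0.625000

Trapezoidal rule: (h/2)[f(x₀) + 2f(x₁) + 2f(x₂) + ... + f(xₙ)]

x_0 = 0.5000, f(x_0) = 1.250000, coefficient = 1
x_1 = 1.1250, f(x_1) = 2.265625, coefficient = 2
x_2 = 1.7500, f(x_2) = 4.062500, coefficient = 2
x_3 = 2.3750, f(x_3) = 6.640625, coefficient = 2
x_4 = 3.0000, f(x_4) = 10.000000, coefficient = 1

I ≈ (0.625000/2) × 37.187500 = 11.621094
Exact value: 11.458333
Error: 0.162760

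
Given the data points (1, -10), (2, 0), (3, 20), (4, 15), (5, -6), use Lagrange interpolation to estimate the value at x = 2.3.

Lagrange interpolation formula:
P(x) = Σ yᵢ × Lᵢ(x)
where Lᵢ(x) = Π_{j≠i} (x - xⱼ)/(xᵢ - xⱼ)

L_0(2.3) = (2.3 - 2)/(1 - 2) × (2.3 - 3)/(1 - 3) × (2.3 - 4)/(1 - 4) × (2.3 - 5)/(1 - 5) = -0.040162
L_1(2.3) = (2.3 - 1)/(2 - 1) × (2.3 - 3)/(2 - 3) × (2.3 - 4)/(2 - 4) × (2.3 - 5)/(2 - 5) = 0.696150
L_2(2.3) = (2.3 - 1)/(3 - 1) × (2.3 - 2)/(3 - 2) × (2.3 - 4)/(3 - 4) × (2.3 - 5)/(3 - 5) = 0.447525
L_3(2.3) = (2.3 - 1)/(4 - 1) × (2.3 - 2)/(4 - 2) × (2.3 - 3)/(4 - 3) × (2.3 - 5)/(4 - 5) = -0.122850
L_4(2.3) = (2.3 - 1)/(5 - 1) × (2.3 - 2)/(5 - 2) × (2.3 - 3)/(5 - 3) × (2.3 - 4)/(5 - 4) = 0.019337

P(2.3) = (-10)×L_0(2.3) + 0×L_1(2.3) + 20×L_2(2.3) + 15×L_3(2.3) + (-6)×L_4(2.3)
P(2.3) = 7.393350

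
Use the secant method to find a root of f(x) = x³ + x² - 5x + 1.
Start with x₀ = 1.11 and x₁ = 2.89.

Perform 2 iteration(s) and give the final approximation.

f(x) = x³ + x² - 5x + 1
x₀ = 1.11, x₁ = 2.89

Secant formula: x_{n+1} = x_n - f(x_n)(x_n - x_{n-1})/(f(x_n) - f(x_{n-1}))

Iteration 1:
  f(1.110000) = -1.950269
  f(2.890000) = 19.039669
  x_2 = 2.890000 - 19.039669×(2.890000 - 1.110000)/(19.039669 - (-1.950269))
       = 1.275388
Iteration 2:
  f(2.890000) = 19.039669
  f(1.275388) = -1.675761
  x_3 = 1.275388 - (-1.675761)×(1.275388 - 2.890000)/(-1.675761 - 19.039669)
       = 1.406001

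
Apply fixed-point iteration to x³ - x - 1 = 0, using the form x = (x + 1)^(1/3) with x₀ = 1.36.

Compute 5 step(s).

Equation: x³ - x - 1 = 0
Fixed-point form: x = (x + 1)^(1/3)
x₀ = 1.36

x_1 = g(1.360000) = 1.331386
x_2 = g(1.331386) = 1.325983
x_3 = g(1.325983) = 1.324958
x_4 = g(1.324958) = 1.324764
x_5 = g(1.324764) = 1.324727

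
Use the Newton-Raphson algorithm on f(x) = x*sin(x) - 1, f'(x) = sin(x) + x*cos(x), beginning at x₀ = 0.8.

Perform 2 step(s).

f(x) = x*sin(x) - 1
f'(x) = sin(x) + x*cos(x)
x₀ = 0.8

Newton-Raphson formula: x_{n+1} = x_n - f(x_n)/f'(x_n)

Iteration 1:
  f(0.800000) = -0.426115
  f'(0.800000) = 1.274721
  x_1 = 0.800000 - (-0.426115)/1.274721 = 1.134281
Iteration 2:
  f(1.134281) = 0.027920
  f'(1.134281) = 1.385786
  x_2 = 1.134281 - 0.027920/1.385786 = 1.114134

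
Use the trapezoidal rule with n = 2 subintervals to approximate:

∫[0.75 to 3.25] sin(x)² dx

f(x) = sin(x)²
a = 0.75, b = 3.25, n = 2
h = (b - a)/n = 1.250000

Trapezoidal rule: (h/2)[f(x₀) + 2f(x₁) + 2f(x₂) + ... + f(xₙ)]

x_0 = 0.7500, f(x_0) = 0.464631, coefficient = 1
x_1 = 2.0000, f(x_1) = 0.826822, coefficient = 2
x_2 = 3.2500, f(x_2) = 0.011706, coefficient = 1

I ≈ (1.250000/2) × 2.129981 = 1.331238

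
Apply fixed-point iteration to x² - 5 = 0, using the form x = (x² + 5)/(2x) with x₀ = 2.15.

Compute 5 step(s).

Equation: x² - 5 = 0
Fixed-point form: x = (x² + 5)/(2x)
x₀ = 2.15

x_1 = g(2.150000) = 2.237791
x_2 = g(2.237791) = 2.236069
x_3 = g(2.236069) = 2.236068
x_4 = g(2.236068) = 2.236068
x_5 = g(2.236068) = 2.236068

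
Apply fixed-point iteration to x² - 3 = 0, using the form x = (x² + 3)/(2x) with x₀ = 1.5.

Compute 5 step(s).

Equation: x² - 3 = 0
Fixed-point form: x = (x² + 3)/(2x)
x₀ = 1.5

x_1 = g(1.500000) = 1.750000
x_2 = g(1.750000) = 1.732143
x_3 = g(1.732143) = 1.732051
x_4 = g(1.732051) = 1.732051
x_5 = g(1.732051) = 1.732051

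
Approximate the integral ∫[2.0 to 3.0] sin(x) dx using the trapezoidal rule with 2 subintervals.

f(x) = sin(x)
a = 2.0, b = 3.0, n = 2
h = (b - a)/n = 0.500000

Trapezoidal rule: (h/2)[f(x₀) + 2f(x₁) + 2f(x₂) + ... + f(xₙ)]

x_0 = 2.0000, f(x_0) = 0.909297, coefficient = 1
x_1 = 2.5000, f(x_1) = 0.598472, coefficient = 2
x_2 = 3.0000, f(x_2) = 0.141120, coefficient = 1

I ≈ (0.500000/2) × 2.247362 = 0.561840
Exact value: 0.573846
Error: 0.012005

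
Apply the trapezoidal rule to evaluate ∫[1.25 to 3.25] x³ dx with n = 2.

f(x) = x³
a = 1.25, b = 3.25, n = 2
h = (b - a)/n = 1.000000

Trapezoidal rule: (h/2)[f(x₀) + 2f(x₁) + 2f(x₂) + ... + f(xₙ)]

x_0 = 1.2500, f(x_0) = 1.953125, coefficient = 1
x_1 = 2.2500, f(x_1) = 11.390625, coefficient = 2
x_2 = 3.2500, f(x_2) = 34.328125, coefficient = 1

I ≈ (1.000000/2) × 59.062500 = 29.531250
Exact value: 27.281250
Error: 2.250000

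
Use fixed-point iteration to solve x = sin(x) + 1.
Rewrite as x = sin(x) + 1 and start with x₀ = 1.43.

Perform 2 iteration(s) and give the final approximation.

Equation: x = sin(x) + 1
Fixed-point form: x = sin(x) + 1
x₀ = 1.43

x_1 = g(1.430000) = 1.990105
x_2 = g(1.990105) = 1.913371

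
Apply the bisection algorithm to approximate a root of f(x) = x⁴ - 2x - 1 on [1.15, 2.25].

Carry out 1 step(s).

f(x) = x⁴ - 2x - 1
Initial interval: [1.15, 2.25]

Iteration 1:
  c_1 = (1.150000 + 2.250000)/2 = 1.700000
  f(c_1) = f(1.700000) = 3.952100
  f(a) × f(c) < 0, new interval: [1.150000, 1.700000]

After 1 iteration(s), the approximation is c_1 = 1.700000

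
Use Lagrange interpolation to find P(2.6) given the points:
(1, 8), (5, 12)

Lagrange interpolation formula:
P(x) = Σ yᵢ × Lᵢ(x)
where Lᵢ(x) = Π_{j≠i} (x - xⱼ)/(xᵢ - xⱼ)

L_0(2.6) = (2.6 - 5)/(1 - 5) = 0.600000
L_1(2.6) = (2.6 - 1)/(5 - 1) = 0.400000

P(2.6) = 8×L_0(2.6) + 12×L_1(2.6)
P(2.6) = 9.600000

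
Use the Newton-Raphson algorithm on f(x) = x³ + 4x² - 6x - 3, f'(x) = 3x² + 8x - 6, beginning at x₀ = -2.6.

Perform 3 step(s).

f(x) = x³ + 4x² - 6x - 3
f'(x) = 3x² + 8x - 6
x₀ = -2.6

Newton-Raphson formula: x_{n+1} = x_n - f(x_n)/f'(x_n)

Iteration 1:
  f(-2.600000) = 22.064000
  f'(-2.600000) = -6.520000
  x_1 = -2.600000 - 22.064000/(-6.520000) = 0.784049
Iteration 2:
  f(0.784049) = -4.763382
  f'(0.784049) = 2.116592
  x_2 = 0.784049 - (-4.763382)/2.116592 = 3.034546
Iteration 3:
  f(3.034546) = 43.570107
  f'(3.034546) = 45.901766
  x_3 = 3.034546 - 43.570107/45.901766 = 2.085342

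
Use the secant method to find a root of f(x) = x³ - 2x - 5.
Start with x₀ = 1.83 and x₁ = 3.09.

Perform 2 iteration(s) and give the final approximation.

f(x) = x³ - 2x - 5
x₀ = 1.83, x₁ = 3.09

Secant formula: x_{n+1} = x_n - f(x_n)(x_n - x_{n-1})/(f(x_n) - f(x_{n-1}))

Iteration 1:
  f(1.830000) = -2.531513
  f(3.090000) = 18.323629
  x_2 = 3.090000 - 18.323629×(3.090000 - 1.830000)/(18.323629 - (-2.531513))
       = 1.982946
Iteration 2:
  f(3.090000) = 18.323629
  f(1.982946) = -1.168802
  x_3 = 1.982946 - (-1.168802)×(1.982946 - 3.090000)/(-1.168802 - 18.323629)
       = 2.049327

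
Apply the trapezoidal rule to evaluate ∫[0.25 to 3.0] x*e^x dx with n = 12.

f(x) = x*e^x
a = 0.25, b = 3.0, n = 12
h = (b - a)/n = 0.229167

Trapezoidal rule: (h/2)[f(x₀) + 2f(x₁) + 2f(x₂) + ... + f(xₙ)]

x_0 = 0.2500, f(x_0) = 0.321006, coefficient = 1
x_1 = 0.4792, f(x_1) = 0.773724, coefficient = 2
x_2 = 0.7083, f(x_2) = 1.438345, coefficient = 2
x_3 = 0.9375, f(x_3) = 2.393990, coefficient = 2
x_4 = 1.1667, f(x_4) = 3.746482, coefficient = 2
x_5 = 1.3958, f(x_5) = 5.636847, coefficient = 2
x_6 = 1.6250, f(x_6) = 8.252431, coefficient = 2
x_7 = 1.8542, f(x_7) = 11.841402, coefficient = 2
x_8 = 2.0833, f(x_8) = 16.731656, coefficient = 2
x_9 = 2.3125, f(x_9) = 23.355423, coefficient = 2
x_10 = 2.5417, f(x_10) = 32.281254, coefficient = 2
x_11 = 2.7708, f(x_11) = 44.255579, coefficient = 2
x_12 = 3.0000, f(x_12) = 60.256611, coefficient = 1

I ≈ (0.229167/2) × 361.991885 = 41.478237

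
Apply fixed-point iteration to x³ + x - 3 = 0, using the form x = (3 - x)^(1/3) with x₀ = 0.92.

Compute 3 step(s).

Equation: x³ + x - 3 = 0
Fixed-point form: x = (3 - x)^(1/3)
x₀ = 0.92

x_1 = g(0.920000) = 1.276501
x_2 = g(1.276501) = 1.198957
x_3 = g(1.198957) = 1.216675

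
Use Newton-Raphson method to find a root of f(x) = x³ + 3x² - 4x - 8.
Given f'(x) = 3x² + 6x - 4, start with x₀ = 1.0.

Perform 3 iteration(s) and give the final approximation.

f(x) = x³ + 3x² - 4x - 8
f'(x) = 3x² + 6x - 4
x₀ = 1.0

Newton-Raphson formula: x_{n+1} = x_n - f(x_n)/f'(x_n)

Iteration 1:
  f(1.000000) = -8.000000
  f'(1.000000) = 5.000000
  x_1 = 1.000000 - (-8.000000)/5.000000 = 2.600000
Iteration 2:
  f(2.600000) = 19.456000
  f'(2.600000) = 31.880000
  x_2 = 2.600000 - 19.456000/31.880000 = 1.989711
Iteration 3:
  f(1.989711) = 3.795180
  f'(1.989711) = 19.815123
  x_3 = 1.989711 - 3.795180/19.815123 = 1.798182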